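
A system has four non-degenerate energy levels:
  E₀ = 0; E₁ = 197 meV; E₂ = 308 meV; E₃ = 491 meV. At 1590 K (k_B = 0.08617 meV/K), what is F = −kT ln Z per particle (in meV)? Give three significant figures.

k_BT = 0.08617 × 1590 K = 137.01 meV.
Eᵢ/kT = 0, 1.4379, 2.2480, 3.5837.
Z = Σ e^(−Eᵢ/kT) = e^(−0) + e^(−1.4379) + e^(−2.2480) + e^(−3.5837) = 1.0000 + 0.23743 + 0.10561 + 0.027773 = 1.3708.
F = −kT ln Z = −137.01 × ln(1.3708) = −137.01 × 0.31539 = -43.2 meV.

-43.2 meV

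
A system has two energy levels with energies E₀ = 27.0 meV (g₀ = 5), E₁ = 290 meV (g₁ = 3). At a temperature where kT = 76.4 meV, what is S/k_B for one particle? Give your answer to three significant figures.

Eᵢ/kT = 0.35340, 3.7958.
Z = Σ gᵢe^(−Eᵢ/kT) = 5·e^(−0.35340) + 3·e^(−3.7958) = 3.5115 + 0.067395 = 3.5789.
⟨E⟩ = Σ EᵢPᵢ = 31.953 meV.
S/k_B = ln Z + ⟨E⟩/kT = ln(3.5789) + 31.953/76.4 = 1.2751 + 0.41823 = 1.69.

1.69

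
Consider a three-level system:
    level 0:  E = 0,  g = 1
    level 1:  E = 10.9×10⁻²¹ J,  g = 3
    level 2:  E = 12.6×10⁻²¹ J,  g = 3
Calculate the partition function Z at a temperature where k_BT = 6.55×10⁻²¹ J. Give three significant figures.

Z = 2.01

Eᵢ/kT = 0, 1.6641, 1.9237.
Z = Σ gᵢe^(−Eᵢ/kT) = 1·e^(−0) + 3·e^(−1.6641) + 3·e^(−1.9237) = 1.0000 + 0.56808 + 0.43820 = 2.0063.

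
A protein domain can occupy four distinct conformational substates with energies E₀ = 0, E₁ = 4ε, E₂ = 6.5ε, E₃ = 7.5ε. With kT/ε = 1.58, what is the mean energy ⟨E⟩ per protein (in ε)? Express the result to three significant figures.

0.443 ε

Eᵢ/kT = 0, 2.5316, 4.1139, 4.7468.
Z = Σ e^(−Eᵢ/kT) = e^(−0) + e^(−2.5316) + e^(−4.1139) + e^(−4.7468) = 1.0000 + 0.079532 + 0.016344 + 0.0086794 = 1.1046.
⟨E⟩ = Σ Eᵢ e^(−Eᵢ/kT) / Z = (0·1.0000 + 4·0.079532 + 6.5·0.016344 + 7.5·0.0086794) / 1.1046 = 0.443 ε.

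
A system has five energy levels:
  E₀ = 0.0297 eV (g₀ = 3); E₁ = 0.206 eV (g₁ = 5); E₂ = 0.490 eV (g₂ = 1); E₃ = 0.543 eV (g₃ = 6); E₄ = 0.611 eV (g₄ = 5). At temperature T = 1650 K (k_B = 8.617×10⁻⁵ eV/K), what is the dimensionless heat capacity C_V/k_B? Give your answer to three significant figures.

k_BT = 8.617×10⁻⁵ × 1650 K = 0.14218 eV.
Eᵢ/kT = 0.20889, 1.4489, 3.4463, 3.8191, 4.2974.
Z = Σ gᵢe^(−Eᵢ/kT) = 3·e^(−0.20889) + 5·e^(−1.4489) + 1·e^(−3.4463) + 6·e^(−3.8191) + 5·e^(−4.2974) = 2.4345 + 1.1741 + 0.031863 + 0.13169 + 0.068019 = 3.8402.
⟨E⟩ = 0.11532 eV, ⟨E²⟩ = 0.032249 eV².
C_V/k_B = (⟨E²⟩ − ⟨E⟩²)/(kT)² = (0.032249 − 0.013299)/0.020215 = 0.937.

0.937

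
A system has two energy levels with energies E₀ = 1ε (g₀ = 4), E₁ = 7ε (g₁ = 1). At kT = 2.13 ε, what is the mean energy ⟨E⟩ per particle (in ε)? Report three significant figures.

Eᵢ/kT = 0.46948, 3.2864.
Z = Σ gᵢe^(−Eᵢ/kT) = 4·e^(−0.46948) + 1·e^(−3.2864) = 2.5013 + 0.037388 = 2.5387.
⟨E⟩ = Σ Eᵢ gᵢe^(−Eᵢ/kT) / Z = (1·2.5013 + 7·0.037388) / 2.5387 = 1.09 ε.

1.09 ε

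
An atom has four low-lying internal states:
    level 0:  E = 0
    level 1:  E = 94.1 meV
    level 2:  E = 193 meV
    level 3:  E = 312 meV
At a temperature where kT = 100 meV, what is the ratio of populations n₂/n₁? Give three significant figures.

n₂/n₁ = exp[−(E₂−E₁)/kT] = exp(−(98.9 meV)/(100 meV)) = exp(-0.98900) = 0.372.

0.372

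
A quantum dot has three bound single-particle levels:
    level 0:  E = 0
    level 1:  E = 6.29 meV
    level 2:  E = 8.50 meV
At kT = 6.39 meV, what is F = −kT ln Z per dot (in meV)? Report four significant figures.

-3.154 meV

Eᵢ/kT = 0, 0.984351, 1.33020.
Z = Σ e^(−Eᵢ/kT) = e^(−0) + e^(−0.984351) + e^(−1.33020) = 1.00000 + 0.373682 + 0.264424 = 1.63811.
F = −kT ln Z = −6.39 × ln(1.63811) = −6.39 × 0.493543 = -3.154 meV.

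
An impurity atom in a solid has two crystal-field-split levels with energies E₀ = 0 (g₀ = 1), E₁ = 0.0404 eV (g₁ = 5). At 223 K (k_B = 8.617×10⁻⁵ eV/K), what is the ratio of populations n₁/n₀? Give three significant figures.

0.611

k_BT = 8.617×10⁻⁵ × 223 K = 0.019216 eV.
n₁/n₀ = (g₁/g₀) exp[−(E₁−E₀)/kT] = (5/1) × exp(−(0.0404 eV)/(0.019216 eV)) = (5/1) × exp(-2.1024) = 0.611.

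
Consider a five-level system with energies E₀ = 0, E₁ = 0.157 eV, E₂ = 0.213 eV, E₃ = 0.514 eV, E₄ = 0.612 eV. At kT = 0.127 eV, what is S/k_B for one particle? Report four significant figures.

Eᵢ/kT = 0, 1.23622, 1.67717, 4.04724, 4.81890.
Z = Σ e^(−Eᵢ/kT) = e^(−0) + e^(−1.23622) + e^(−1.67717) + e^(−4.04724) + e^(−4.81890) = 1.00000 + 0.290480 + 0.186902 + 0.0174705 + 0.00807567 = 1.50293.
⟨E⟩ = Σ EᵢPᵢ = 0.0660960 eV.
S/k_B = ln Z + ⟨E⟩/kT = ln(1.50293) + 0.0660960/0.127 = 0.407417 + 0.520441 = 0.9279.

0.9279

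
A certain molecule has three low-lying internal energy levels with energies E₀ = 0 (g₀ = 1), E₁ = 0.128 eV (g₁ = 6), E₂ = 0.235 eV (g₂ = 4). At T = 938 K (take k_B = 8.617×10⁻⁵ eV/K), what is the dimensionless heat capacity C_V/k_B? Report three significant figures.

k_BT = 8.617×10⁻⁵ × 938 K = 0.080827 eV.
Eᵢ/kT = 0, 1.5836, 2.9074.
Z = Σ gᵢe^(−Eᵢ/kT) = 1·e^(−0) + 6·e^(−1.5836) + 4·e^(−2.9074) = 1.0000 + 1.2314 + 0.21847 = 2.4499.
⟨E⟩ = 0.085293 eV, ⟨E²⟩ = 0.013160 eV².
C_V/k_B = (⟨E²⟩ − ⟨E⟩²)/(kT)² = (0.013160 − 0.0072749)/0.0065330 = 0.901.

0.901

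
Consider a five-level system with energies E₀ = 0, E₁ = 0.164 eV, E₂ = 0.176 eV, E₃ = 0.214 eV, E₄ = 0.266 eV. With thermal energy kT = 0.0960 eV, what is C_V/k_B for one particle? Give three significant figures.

Eᵢ/kT = 0, 1.7083, 1.8333, 2.2292, 2.7708.
Z = Σ e^(−Eᵢ/kT) = e^(−0) + e^(−1.7083) + e^(−1.8333) + e^(−2.2292) + e^(−2.7708) = 1.0000 + 0.18117 + 0.15989 + 0.10761 + 0.062612 = 1.5113.
⟨E⟩ = 0.064538 eV, ⟨E²⟩ = 0.012694 eV².
C_V/k_B = (⟨E²⟩ − ⟨E⟩²)/(kT)² = (0.012694 − 0.0041652)/0.0092160 = 0.925.

0.925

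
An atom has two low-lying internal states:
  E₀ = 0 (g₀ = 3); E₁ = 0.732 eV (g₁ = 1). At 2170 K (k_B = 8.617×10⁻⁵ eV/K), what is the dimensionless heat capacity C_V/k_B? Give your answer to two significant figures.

k_BT = 8.617×10⁻⁵ × 2170 K = 0.1870 eV.
Eᵢ/kT = 0, 3.914.
Z = Σ gᵢe^(−Eᵢ/kT) = 3·e^(−0) + 1·e^(−3.914) = 3.000 + 0.01996 = 3.020.
⟨E⟩ = 0.004838 eV, ⟨E²⟩ = 0.003541 eV².
C_V/k_B = (⟨E²⟩ − ⟨E⟩²)/(kT)² = (0.003541 − 0.00002341)/0.03497 = 0.10.

0.10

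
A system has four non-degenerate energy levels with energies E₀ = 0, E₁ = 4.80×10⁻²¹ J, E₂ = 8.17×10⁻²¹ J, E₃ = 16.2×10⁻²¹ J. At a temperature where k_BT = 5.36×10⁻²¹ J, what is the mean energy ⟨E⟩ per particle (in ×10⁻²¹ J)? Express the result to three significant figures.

2.70 ×10⁻²¹ J

Eᵢ/kT = 0, 0.89552, 1.5243, 3.0224.
Z = Σ e^(−Eᵢ/kT) = e^(−0) + e^(−0.89552) + e^(−1.5243) + e^(−3.0224) = 1.0000 + 0.40840 + 0.21777 + 0.048684 = 1.6749.
⟨E⟩ = Σ Eᵢ e^(−Eᵢ/kT) / Z = (0·1.0000 + 4.80·0.40840 + 8.17·0.21777 + 16.2·0.048684) / 1.6749 = 2.70 ×10⁻²¹ J.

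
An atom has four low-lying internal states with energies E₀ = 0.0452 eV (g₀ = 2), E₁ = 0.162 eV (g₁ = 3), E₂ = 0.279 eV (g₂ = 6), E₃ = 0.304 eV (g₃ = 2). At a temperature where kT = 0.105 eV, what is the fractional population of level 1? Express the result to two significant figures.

0.26

Eᵢ/kT = 0.4305, 1.543, 2.657, 2.895.
Z = Σ gᵢe^(−Eᵢ/kT) = 2·e^(−0.4305) + 3·e^(−1.543) + 6·e^(−2.657) + 2·e^(−2.895) = 1.300 + 0.6412 + 0.4210 + 0.1106 = 2.473.
P₁ = g₁ e^(−E₁/kT) / Z = 0.6412/2.473 = 0.26.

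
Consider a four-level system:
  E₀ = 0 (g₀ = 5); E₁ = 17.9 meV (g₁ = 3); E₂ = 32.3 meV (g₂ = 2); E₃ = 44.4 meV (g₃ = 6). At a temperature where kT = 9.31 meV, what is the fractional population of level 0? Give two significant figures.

0.90

Eᵢ/kT = 0, 1.923, 3.469, 4.769.
Z = Σ gᵢe^(−Eᵢ/kT) = 5·e^(−0) + 3·e^(−1.923) + 2·e^(−3.469) + 6·e^(−4.769) = 5.000 + 0.4385 + 0.06230 + 0.05093 = 5.552.
P₀ = g₀ e^(−E₀/kT) / Z = 5.000/5.552 = 0.90.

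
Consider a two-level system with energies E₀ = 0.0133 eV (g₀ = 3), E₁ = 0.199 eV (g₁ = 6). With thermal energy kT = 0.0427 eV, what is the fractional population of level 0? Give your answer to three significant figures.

Eᵢ/kT = 0.31148, 4.6604.
Z = Σ gᵢe^(−Eᵢ/kT) = 3·e^(−0.31148) + 6·e^(−4.6604) = 2.1971 + 0.056776 = 2.2539.
P₀ = g₀ e^(−E₀/kT) / Z = 2.1971/2.2539 = 0.975.

0.975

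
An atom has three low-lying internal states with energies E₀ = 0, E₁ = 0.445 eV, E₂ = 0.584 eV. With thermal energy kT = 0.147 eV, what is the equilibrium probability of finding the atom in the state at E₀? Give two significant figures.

0.94

Eᵢ/kT = 0, 3.027, 3.973.
Z = Σ e^(−Eᵢ/kT) = e^(−0) + e^(−3.027) + e^(−3.973) = 1.000 + 0.04846 + 0.01882 = 1.067.
P₀ = e^(−E₀/kT) / Z = 1.000/1.067 = 0.94.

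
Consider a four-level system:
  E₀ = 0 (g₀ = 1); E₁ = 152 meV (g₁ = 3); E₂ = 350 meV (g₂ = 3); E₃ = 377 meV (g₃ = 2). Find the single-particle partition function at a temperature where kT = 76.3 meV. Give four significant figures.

Z = 1.454

Eᵢ/kT = 0, 1.99214, 4.58716, 4.94102.
Z = Σ gᵢe^(−Eᵢ/kT) = 1·e^(−0) + 3·e^(−1.99214) + 3·e^(−4.58716) + 2·e^(−4.94102) = 1.00000 + 0.409210 + 0.0305452 + 0.0142946 = 1.45405.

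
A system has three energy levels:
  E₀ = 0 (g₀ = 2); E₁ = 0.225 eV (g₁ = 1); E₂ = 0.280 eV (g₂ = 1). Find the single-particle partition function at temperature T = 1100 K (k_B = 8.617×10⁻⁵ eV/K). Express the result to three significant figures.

k_BT = 8.617×10⁻⁵ × 1100 K = 0.094787 eV.
Eᵢ/kT = 0, 2.3737, 2.9540.
Z = Σ gᵢe^(−Eᵢ/kT) = 2·e^(−0) + 1·e^(−2.3737) + 1·e^(−2.9540) = 2.0000 + 0.093135 + 0.052131 = 2.1453.

Z = 2.15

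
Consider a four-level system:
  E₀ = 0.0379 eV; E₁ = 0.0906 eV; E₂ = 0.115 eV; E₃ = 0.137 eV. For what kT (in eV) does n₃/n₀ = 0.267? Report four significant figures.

n₃/n₀ = exp[−(E₃−E₀)/kT] = 0.267.
⇒ (E₃−E₀)/kT = ln(1/0.267) = ln(3.74532) = 1.32051.
kT = 0.0991 eV / 1.32051 = 0.07505 eV.

0.07505 eV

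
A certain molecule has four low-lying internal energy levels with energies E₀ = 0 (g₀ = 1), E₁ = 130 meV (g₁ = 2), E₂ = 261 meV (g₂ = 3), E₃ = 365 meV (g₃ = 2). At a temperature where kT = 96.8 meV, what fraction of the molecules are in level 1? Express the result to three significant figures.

Eᵢ/kT = 0, 1.3430, 2.6963, 3.7707.
Z = Σ gᵢe^(−Eᵢ/kT) = 1·e^(−0) + 2·e^(−1.3430) + 3·e^(−2.6963) + 2·e^(−3.7707) = 1.0000 + 0.52212 + 0.20236 + 0.046072 = 1.7706.
P₁ = g₁ e^(−E₁/kT) / Z = 0.52212/1.7706 = 0.295.

0.295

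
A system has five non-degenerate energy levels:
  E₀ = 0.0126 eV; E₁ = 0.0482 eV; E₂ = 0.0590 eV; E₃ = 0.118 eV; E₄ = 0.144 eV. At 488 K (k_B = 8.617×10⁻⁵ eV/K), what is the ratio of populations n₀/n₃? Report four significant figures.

k_BT = 8.617×10⁻⁵ × 488 K = 0.0420510 eV.
n₀/n₃ = exp[−(E₀−E₃)/kT] = exp(−(-0.1054 eV)/(0.0420510 eV)) = exp(2.50648) = 12.26.

12.26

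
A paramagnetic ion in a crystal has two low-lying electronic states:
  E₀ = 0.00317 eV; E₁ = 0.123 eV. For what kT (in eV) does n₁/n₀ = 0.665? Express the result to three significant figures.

0.294 eV

n₁/n₀ = exp[−(E₁−E₀)/kT] = 0.665.
⇒ (E₁−E₀)/kT = ln(1/0.665) = ln(1.5038) = 0.40800.
kT = 0.11983 eV / 0.40800 = 0.294 eV.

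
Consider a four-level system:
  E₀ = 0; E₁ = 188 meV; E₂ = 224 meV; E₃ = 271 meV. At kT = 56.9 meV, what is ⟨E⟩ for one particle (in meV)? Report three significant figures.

12.8 meV

Eᵢ/kT = 0, 3.3040, 3.9367, 4.7627.
Z = Σ e^(−Eᵢ/kT) = e^(−0) + e^(−3.3040) + e^(−3.9367) + e^(−4.7627) = 1.0000 + 0.036736 + 0.019512 + 0.0085425 = 1.0648.
⟨E⟩ = Σ Eᵢ e^(−Eᵢ/kT) / Z = (0·1.0000 + 188·0.036736 + 224·0.019512 + 271·0.0085425) / 1.0648 = 12.8 meV.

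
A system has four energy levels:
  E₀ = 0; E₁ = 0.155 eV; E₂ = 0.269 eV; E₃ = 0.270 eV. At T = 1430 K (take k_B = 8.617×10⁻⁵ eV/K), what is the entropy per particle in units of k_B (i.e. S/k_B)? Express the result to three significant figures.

0.974

k_BT = 8.617×10⁻⁵ × 1430 K = 0.12322 eV.
Eᵢ/kT = 0, 1.2579, 2.1831, 2.1912.
Z = Σ e^(−Eᵢ/kT) = e^(−0) + e^(−1.2579) + e^(−2.1831) + e^(−2.1912) = 1.0000 + 0.28425 + 0.11269 + 0.11178 = 1.5087.
⟨E⟩ = Σ EᵢPᵢ = 0.069300 eV.
S/k_B = ln Z + ⟨E⟩/kT = ln(1.5087) + 0.069300/0.12322 = 0.41125 + 0.56241 = 0.974.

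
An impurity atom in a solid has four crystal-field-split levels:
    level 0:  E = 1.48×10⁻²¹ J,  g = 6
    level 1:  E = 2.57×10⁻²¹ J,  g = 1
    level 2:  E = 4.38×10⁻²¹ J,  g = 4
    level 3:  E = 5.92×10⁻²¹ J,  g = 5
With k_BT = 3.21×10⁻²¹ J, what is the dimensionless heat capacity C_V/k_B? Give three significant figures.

0.268

Eᵢ/kT = 0.46106, 0.80062, 1.3645, 1.8442.
Z = Σ gᵢe^(−Eᵢ/kT) = 6·e^(−0.46106) + 1·e^(−0.80062) + 4·e^(−1.3645) + 5·e^(−1.8442) = 3.7837 + 0.44905 + 1.0220 + 0.79076 = 6.0455.
⟨E⟩ = 2.6320, ⟨E²⟩ = 9.6888.
C_V/k_B = (⟨E²⟩ − ⟨E⟩²)/(kT)² = (9.6888 − 6.9274)/10.304 = 0.268.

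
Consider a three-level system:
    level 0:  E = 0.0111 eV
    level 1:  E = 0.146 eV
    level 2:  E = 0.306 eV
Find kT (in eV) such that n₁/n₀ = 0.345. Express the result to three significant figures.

n₁/n₀ = exp[−(E₁−E₀)/kT] = 0.345.
⇒ (E₁−E₀)/kT = ln(1/0.345) = ln(2.8986) = 1.0642.
kT = 0.1349 eV / 1.0642 = 0.127 eV.

0.127 eV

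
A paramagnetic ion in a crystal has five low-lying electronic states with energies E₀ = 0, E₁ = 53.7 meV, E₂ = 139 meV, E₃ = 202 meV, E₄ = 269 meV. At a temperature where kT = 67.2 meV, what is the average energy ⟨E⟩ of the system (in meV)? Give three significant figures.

34.4 meV

Eᵢ/kT = 0, 0.79911, 2.0685, 3.0060, 4.0030.
Z = Σ e^(−Eᵢ/kT) = e^(−0) + e^(−0.79911) + e^(−2.0685) + e^(−3.0060) + e^(−4.0030) = 1.0000 + 0.44973 + 0.12638 + 0.049489 + 0.018261 = 1.6439.
⟨E⟩ = Σ Eᵢ e^(−Eᵢ/kT) / Z = (0·1.0000 + 53.7·0.44973 + 139·0.12638 + 202·0.049489 + 269·0.018261) / 1.6439 = 34.4 meV.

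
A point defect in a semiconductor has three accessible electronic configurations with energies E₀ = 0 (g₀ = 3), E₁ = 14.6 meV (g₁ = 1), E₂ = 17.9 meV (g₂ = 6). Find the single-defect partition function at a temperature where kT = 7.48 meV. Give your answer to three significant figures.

Z = 3.69

Eᵢ/kT = 0, 1.9519, 2.3930.
Z = Σ gᵢe^(−Eᵢ/kT) = 3·e^(−0) + 1·e^(−1.9519) + 6·e^(−2.3930) = 3.0000 + 0.14200 + 0.54813 = 3.6901.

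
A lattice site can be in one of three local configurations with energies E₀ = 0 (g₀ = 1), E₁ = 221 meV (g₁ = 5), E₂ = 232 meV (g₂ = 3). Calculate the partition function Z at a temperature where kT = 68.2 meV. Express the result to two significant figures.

Z = 1.3

Eᵢ/kT = 0, 3.240, 3.402.
Z = Σ gᵢe^(−Eᵢ/kT) = 1·e^(−0) + 5·e^(−3.240) + 3·e^(−3.402) = 1.000 + 0.1958 + 0.09992 = 1.296.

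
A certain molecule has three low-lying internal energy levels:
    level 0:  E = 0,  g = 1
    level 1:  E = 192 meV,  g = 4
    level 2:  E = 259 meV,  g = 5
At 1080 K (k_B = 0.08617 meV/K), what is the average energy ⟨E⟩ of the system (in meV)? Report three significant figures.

k_BT = 0.08617 × 1080 K = 93.064 meV.
Eᵢ/kT = 0, 2.0631, 2.7830.
Z = Σ gᵢe^(−Eᵢ/kT) = 1·e^(−0) + 4·e^(−2.0631) + 5·e^(−2.7830) = 1.0000 + 0.50824 + 0.30926 = 1.8175.
⟨E⟩ = Σ Eᵢ gᵢe^(−Eᵢ/kT) / Z = (0·1.0000 + 192·0.50824 + 259·0.30926) / 1.8175 = 97.8 meV.

97.8 meV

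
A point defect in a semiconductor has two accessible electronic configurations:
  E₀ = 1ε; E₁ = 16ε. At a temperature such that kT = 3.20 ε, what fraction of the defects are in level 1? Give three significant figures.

Eᵢ/kT = 0.31250, 5.0000.
Z = Σ e^(−Eᵢ/kT) = e^(−0.31250) + e^(−5.0000) = 0.73162 + 0.0067379 = 0.73836.
P₁ = e^(−E₁/kT) / Z = 0.0067379/0.73836 = 0.00913.

0.00913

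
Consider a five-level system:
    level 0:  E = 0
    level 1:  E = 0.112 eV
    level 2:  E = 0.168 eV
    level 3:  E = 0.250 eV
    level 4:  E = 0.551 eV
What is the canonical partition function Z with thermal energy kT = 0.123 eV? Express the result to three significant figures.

Z = 1.80

Eᵢ/kT = 0, 0.91057, 1.3659, 2.0325, 4.4797.
Z = Σ e^(−Eᵢ/kT) = e^(−0) + e^(−0.91057) + e^(−1.3659) + e^(−2.0325) + e^(−4.4797) = 1.0000 + 0.40229 + 0.25515 + 0.13101 + 0.011337 = 1.7998.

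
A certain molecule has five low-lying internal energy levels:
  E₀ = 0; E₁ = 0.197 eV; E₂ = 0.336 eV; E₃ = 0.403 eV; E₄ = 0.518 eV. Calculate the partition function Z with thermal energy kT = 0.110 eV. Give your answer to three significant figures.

Eᵢ/kT = 0, 1.7909, 3.0545, 3.6636, 4.7091.
Z = Σ e^(−Eᵢ/kT) = e^(−0) + e^(−1.7909) + e^(−3.0545) + e^(−3.6636) + e^(−4.7091) = 1.0000 + 0.16681 + 0.047146 + 0.025640 + 0.0090129 = 1.2486.

Z = 1.25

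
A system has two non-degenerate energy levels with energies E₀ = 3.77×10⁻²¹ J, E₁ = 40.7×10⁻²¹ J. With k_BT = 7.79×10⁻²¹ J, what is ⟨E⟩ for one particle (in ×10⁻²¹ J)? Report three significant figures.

Eᵢ/kT = 0.48395, 5.2246.
Z = Σ e^(−Eᵢ/kT) = e^(−0.48395) + e^(−5.2246) = 0.61634 + 0.0053825 = 0.62172.
⟨E⟩ = Σ Eᵢ e^(−Eᵢ/kT) / Z = (3.77·0.61634 + 40.7·0.0053825) / 0.62172 = 4.09 ×10⁻²¹ J.

4.09 ×10⁻²¹ J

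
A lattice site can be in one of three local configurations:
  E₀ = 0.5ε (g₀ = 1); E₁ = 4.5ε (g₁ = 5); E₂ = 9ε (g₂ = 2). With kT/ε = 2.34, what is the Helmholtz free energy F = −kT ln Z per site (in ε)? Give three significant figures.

-1.07 ε

Eᵢ/kT = 0.21368, 1.9231, 3.8462.
Z = Σ gᵢe^(−Eᵢ/kT) = 1·e^(−0.21368) + 5·e^(−1.9231) + 2·e^(−3.8462) = 0.80761 + 0.73077 + 0.042722 = 1.5811.
F = −kT ln Z = −2.34 × ln(1.5811) = −2.34 × 0.45812 = -1.07 ε.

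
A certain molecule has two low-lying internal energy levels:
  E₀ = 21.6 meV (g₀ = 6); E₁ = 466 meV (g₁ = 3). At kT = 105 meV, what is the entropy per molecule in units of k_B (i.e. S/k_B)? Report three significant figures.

Eᵢ/kT = 0.20571, 4.4381.
Z = Σ gᵢe^(−Eᵢ/kT) = 6·e^(−0.20571) + 3·e^(−4.4381) = 4.8844 + 0.035455 = 4.9199.
⟨E⟩ = Σ EᵢPᵢ = 24.802 meV.
S/k_B = ln Z + ⟨E⟩/kT = ln(4.9199) + 24.802/105 = 1.5933 + 0.23621 = 1.83.

1.83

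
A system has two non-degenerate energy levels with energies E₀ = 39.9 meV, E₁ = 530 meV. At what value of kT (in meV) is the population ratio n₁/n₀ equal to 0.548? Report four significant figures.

n₁/n₀ = exp[−(E₁−E₀)/kT] = 0.548.
⇒ (E₁−E₀)/kT = ln(1/0.548) = ln(1.82482) = 0.601481.
kT = 490.1 meV / 0.601481 = 814.8 meV.

814.8 meV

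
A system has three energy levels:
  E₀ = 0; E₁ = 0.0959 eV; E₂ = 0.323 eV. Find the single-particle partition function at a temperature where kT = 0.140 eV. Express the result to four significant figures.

Z = 1.604

Eᵢ/kT = 0, 0.685000, 2.30714.
Z = Σ e^(−Eᵢ/kT) = e^(−0) + e^(−0.685000) + e^(−2.30714) = 1.00000 + 0.504090 + 0.0995455 = 1.60364.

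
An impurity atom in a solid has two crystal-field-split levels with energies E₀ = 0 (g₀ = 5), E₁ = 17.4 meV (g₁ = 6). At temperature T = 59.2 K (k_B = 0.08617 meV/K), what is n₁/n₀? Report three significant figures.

k_BT = 0.08617 × 59.2 K = 5.1013 meV.
n₁/n₀ = (g₁/g₀) exp[−(E₁−E₀)/kT] = (6/5) × exp(−(17.4 meV)/(5.1013 meV)) = (6/5) × exp(-3.4109) = 0.0396.

0.0396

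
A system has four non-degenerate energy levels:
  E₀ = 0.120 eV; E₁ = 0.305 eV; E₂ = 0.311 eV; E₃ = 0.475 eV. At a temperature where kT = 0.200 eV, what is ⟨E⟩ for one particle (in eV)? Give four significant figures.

0.2261 eV

Eᵢ/kT = 0.600000, 1.52500, 1.55500, 2.37500.
Z = Σ e^(−Eᵢ/kT) = e^(−0.600000) + e^(−1.52500) + e^(−1.55500) + e^(−2.37500) = 0.548812 + 0.217621 + 0.211189 + 0.0930145 = 1.07064.
⟨E⟩ = Σ Eᵢ e^(−Eᵢ/kT) / Z = (0.120·0.548812 + 0.305·0.217621 + 0.311·0.211189 + 0.475·0.0930145) / 1.07064 = 0.2261 eV.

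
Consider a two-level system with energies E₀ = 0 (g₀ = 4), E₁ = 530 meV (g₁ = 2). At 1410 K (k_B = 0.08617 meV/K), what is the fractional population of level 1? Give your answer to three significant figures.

0.00634

k_BT = 0.08617 × 1410 K = 121.50 meV.
Eᵢ/kT = 0, 4.3621.
Z = Σ gᵢe^(−Eᵢ/kT) = 4·e^(−0) + 2·e^(−4.3621) = 4.0000 + 0.025503 = 4.0255.
P₁ = g₁ e^(−E₁/kT) / Z = 0.025503/4.0255 = 0.00634.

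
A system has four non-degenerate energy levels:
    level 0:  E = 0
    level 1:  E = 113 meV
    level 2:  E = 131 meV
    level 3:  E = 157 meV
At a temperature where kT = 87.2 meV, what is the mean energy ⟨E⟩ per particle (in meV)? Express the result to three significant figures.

51.8 meV

Eᵢ/kT = 0, 1.2959, 1.5023, 1.8005.
Z = Σ e^(−Eᵢ/kT) = e^(−0) + e^(−1.2959) + e^(−1.5023) + e^(−1.8005) = 1.0000 + 0.27365 + 0.22262 + 0.16522 = 1.6615.
⟨E⟩ = Σ Eᵢ e^(−Eᵢ/kT) / Z = (0·1.0000 + 113·0.27365 + 131·0.22262 + 157·0.16522) / 1.6615 = 51.8 meV.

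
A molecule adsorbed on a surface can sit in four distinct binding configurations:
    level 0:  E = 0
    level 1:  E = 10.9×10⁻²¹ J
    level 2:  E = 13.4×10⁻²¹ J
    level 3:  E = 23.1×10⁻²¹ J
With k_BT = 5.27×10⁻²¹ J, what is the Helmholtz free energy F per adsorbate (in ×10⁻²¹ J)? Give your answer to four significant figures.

Eᵢ/kT = 0, 2.06831, 2.54269, 4.38330.
Z = Σ e^(−Eᵢ/kT) = e^(−0) + e^(−2.06831) + e^(−2.54269) + e^(−4.38330) = 1.00000 + 0.126399 + 0.0786545 + 0.0124841 = 1.21754.
F = −kT ln Z = −5.27 × ln(1.21754) = −5.27 × 0.196832 = -1.037 ×10⁻²¹ J.

-1.037 ×10⁻²¹ J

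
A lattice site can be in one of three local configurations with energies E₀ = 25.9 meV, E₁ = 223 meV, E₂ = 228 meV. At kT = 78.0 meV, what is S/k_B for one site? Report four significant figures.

0.4870

Eᵢ/kT = 0.332051, 2.85897, 2.92308.
Z = Σ e^(−Eᵢ/kT) = e^(−0.332051) + e^(−2.85897) + e^(−2.92308) = 0.717451 + 0.0573278 + 0.0537678 = 0.828547.
⟨E⟩ = Σ EᵢPᵢ = 52.6526 meV.
S/k_B = ln Z + ⟨E⟩/kT = ln(0.828547) + 52.6526/78.0 = -0.188082 + 0.675033 = 0.4870.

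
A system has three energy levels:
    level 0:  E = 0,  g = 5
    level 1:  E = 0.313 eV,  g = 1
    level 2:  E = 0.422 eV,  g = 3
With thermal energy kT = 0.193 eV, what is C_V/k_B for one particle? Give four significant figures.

0.3484

Eᵢ/kT = 0, 1.62176, 2.18653.
Z = Σ gᵢe^(−Eᵢ/kT) = 5·e^(−0) + 1·e^(−1.62176) + 3·e^(−2.18653) = 5.00000 + 0.197551 + 0.336917 = 5.53447.
⟨E⟩ = 0.0368621 eV, ⟨E²⟩ = 0.0143380 eV².
C_V/k_B = (⟨E²⟩ − ⟨E⟩²)/(kT)² = (0.0143380 − 0.00135881)/0.0372490 = 0.3484.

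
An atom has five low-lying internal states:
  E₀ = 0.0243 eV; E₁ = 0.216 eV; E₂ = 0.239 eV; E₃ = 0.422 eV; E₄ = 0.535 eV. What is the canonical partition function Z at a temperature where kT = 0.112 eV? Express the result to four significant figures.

Z = 1.100

Eᵢ/kT = 0.216964, 1.92857, 2.13393, 3.76786, 4.77679.
Z = Σ e^(−Eᵢ/kT) = e^(−0.216964) + e^(−1.92857) + e^(−2.13393) + e^(−3.76786) + e^(−4.77679) = 0.804959 + 0.145356 + 0.118371 + 0.0231014 + 0.00842299 = 1.10021.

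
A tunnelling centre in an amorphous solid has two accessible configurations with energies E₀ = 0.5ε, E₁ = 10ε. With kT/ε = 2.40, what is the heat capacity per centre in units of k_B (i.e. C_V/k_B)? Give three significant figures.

Eᵢ/kT = 0.20833, 4.1667.
Z = Σ e^(−Eᵢ/kT) = e^(−0.20833) + e^(−4.1667) = 0.81194 + 0.015503 = 0.82744.
⟨E⟩ = 0.67799 ε, ⟨E²⟩ = 2.1189 ε².
C_V/k_B = (⟨E²⟩ − ⟨E⟩²)/(kT)² = (2.1189 − 0.45967)/5.7600 = 0.288.

0.288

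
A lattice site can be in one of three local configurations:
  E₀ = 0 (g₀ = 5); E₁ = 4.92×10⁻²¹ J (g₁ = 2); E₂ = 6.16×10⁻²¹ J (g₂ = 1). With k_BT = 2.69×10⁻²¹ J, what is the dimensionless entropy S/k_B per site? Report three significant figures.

Eᵢ/kT = 0, 1.8290, 2.2900.
Z = Σ gᵢe^(−Eᵢ/kT) = 5·e^(−0) + 2·e^(−1.8290) + 1·e^(−2.2900) = 5.0000 + 0.32115 + 0.10127 = 5.4224.
⟨E⟩ = Σ EᵢPᵢ = 0.40644 ×10⁻²¹ J.
S/k_B = ln Z + ⟨E⟩/kT = ln(5.4224) + 0.40644/2.69 = 1.6905 + 0.15109 = 1.84.

1.84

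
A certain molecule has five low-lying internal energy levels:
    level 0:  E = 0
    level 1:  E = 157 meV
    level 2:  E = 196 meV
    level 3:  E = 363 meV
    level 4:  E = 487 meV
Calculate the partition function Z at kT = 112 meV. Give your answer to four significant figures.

Z = 1.472

Eᵢ/kT = 0, 1.40179, 1.75000, 3.24107, 4.34821.
Z = Σ e^(−Eᵢ/kT) = e^(−0) + e^(−1.40179) + e^(−1.75000) + e^(−3.24107) + e^(−4.34821) = 1.00000 + 0.246156 + 0.173774 + 0.0391220 + 0.0129299 = 1.47198.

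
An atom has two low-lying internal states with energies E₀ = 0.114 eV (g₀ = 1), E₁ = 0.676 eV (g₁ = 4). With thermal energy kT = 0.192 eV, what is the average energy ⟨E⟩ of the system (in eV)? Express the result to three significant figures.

0.213 eV

Eᵢ/kT = 0.59375, 3.5208.
Z = Σ gᵢe^(−Eᵢ/kT) = 1·e^(−0.59375) + 4·e^(−3.5208) = 0.55225 + 0.11830 = 0.67055.
⟨E⟩ = Σ Eᵢ gᵢe^(−Eᵢ/kT) / Z = (0.114·0.55225 + 0.676·0.11830) / 0.67055 = 0.213 eV.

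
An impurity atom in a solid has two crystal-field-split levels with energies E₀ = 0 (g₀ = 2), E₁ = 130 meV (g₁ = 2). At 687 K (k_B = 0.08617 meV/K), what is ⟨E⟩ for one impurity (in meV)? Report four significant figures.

k_BT = 0.08617 × 687 K = 59.1988 meV.
Eᵢ/kT = 0, 2.19599.
Z = Σ gᵢe^(−Eᵢ/kT) = 2·e^(−0) + 2·e^(−2.19599) = 2.00000 + 0.222497 = 2.22250.
⟨E⟩ = Σ Eᵢ gᵢe^(−Eᵢ/kT) / Z = (0·2.00000 + 130·0.222497) / 2.22250 = 13.01 meV.

13.01 meV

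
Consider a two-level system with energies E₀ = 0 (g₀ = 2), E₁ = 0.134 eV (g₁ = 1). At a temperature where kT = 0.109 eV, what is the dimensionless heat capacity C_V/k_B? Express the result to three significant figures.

Eᵢ/kT = 0, 1.2294.
Z = Σ gᵢe^(−Eᵢ/kT) = 2·e^(−0) + 1·e^(−1.2294) = 2.0000 + 0.29247 = 2.2925.
⟨E⟩ = 0.017095 eV, ⟨E²⟩ = 0.0022908 eV².
C_V/k_B = (⟨E²⟩ − ⟨E⟩²)/(kT)² = (0.0022908 − 0.00029224)/0.011881 = 0.168.

0.168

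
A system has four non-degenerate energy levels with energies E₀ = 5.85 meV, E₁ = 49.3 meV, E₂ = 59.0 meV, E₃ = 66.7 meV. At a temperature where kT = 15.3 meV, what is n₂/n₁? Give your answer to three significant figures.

0.530

n₂/n₁ = exp[−(E₂−E₁)/kT] = exp(−(9.7 meV)/(15.3 meV)) = exp(-0.63399) = 0.530.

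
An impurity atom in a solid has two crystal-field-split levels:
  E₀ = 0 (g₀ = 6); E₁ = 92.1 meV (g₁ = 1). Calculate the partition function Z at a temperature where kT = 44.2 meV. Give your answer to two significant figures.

Eᵢ/kT = 0, 2.084.
Z = Σ gᵢe^(−Eᵢ/kT) = 6·e^(−0) + 1·e^(−2.084) = 6.000 + 0.1244 = 6.124.

Z = 6.1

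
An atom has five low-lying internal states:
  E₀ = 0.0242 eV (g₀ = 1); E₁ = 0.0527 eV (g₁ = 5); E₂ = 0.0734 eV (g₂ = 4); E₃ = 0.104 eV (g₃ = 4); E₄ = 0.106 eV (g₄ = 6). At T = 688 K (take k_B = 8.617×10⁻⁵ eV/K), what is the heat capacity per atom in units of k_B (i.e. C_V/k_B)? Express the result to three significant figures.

0.210

k_BT = 8.617×10⁻⁵ × 688 K = 0.059285 eV.
Eᵢ/kT = 0.40820, 0.88893, 1.2381, 1.7542, 1.7880.
Z = Σ gᵢe^(−Eᵢ/kT) = 1·e^(−0.40820) + 5·e^(−0.88893) + 4·e^(−1.2381) + 4·e^(−1.7542) + 6·e^(−1.7880) = 0.66485 + 2.0555 + 1.1597 + 0.69218 + 1.0038 = 5.5760.
⟨E⟩ = 0.069571 eV, ⟨E²⟩ = 0.0055795 eV².
C_V/k_B = (⟨E²⟩ − ⟨E⟩²)/(kT)² = (0.0055795 − 0.0048401)/0.0035147 = 0.210.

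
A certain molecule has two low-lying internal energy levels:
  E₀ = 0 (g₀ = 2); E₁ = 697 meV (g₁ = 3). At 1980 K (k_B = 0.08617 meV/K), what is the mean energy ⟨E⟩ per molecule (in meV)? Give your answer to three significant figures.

17.2 meV

k_BT = 0.08617 × 1980 K = 170.62 meV.
Eᵢ/kT = 0, 4.0851.
Z = Σ gᵢe^(−Eᵢ/kT) = 2·e^(−0) + 3·e^(−4.0851) = 2.0000 + 0.050464 = 2.0505.
⟨E⟩ = Σ Eᵢ gᵢe^(−Eᵢ/kT) / Z = (0·2.0000 + 697·0.050464) / 2.0505 = 17.2 meV.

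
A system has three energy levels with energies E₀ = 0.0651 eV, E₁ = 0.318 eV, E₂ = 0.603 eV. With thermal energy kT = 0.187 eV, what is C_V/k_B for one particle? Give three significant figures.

Eᵢ/kT = 0.34813, 1.7005, 3.2246.
Z = Σ e^(−Eᵢ/kT) = e^(−0.34813) + e^(−1.7005) + e^(−3.2246) = 0.70601 + 0.18259 + 0.039772 = 0.92837.
⟨E⟩ = 0.13788 eV, ⟨E²⟩ = 0.038689 eV².
C_V/k_B = (⟨E²⟩ − ⟨E⟩²)/(kT)² = (0.038689 − 0.019011)/0.034969 = 0.563.

0.563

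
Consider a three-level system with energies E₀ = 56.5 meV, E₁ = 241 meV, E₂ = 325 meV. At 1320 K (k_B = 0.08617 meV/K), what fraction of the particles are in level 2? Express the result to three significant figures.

0.0730

k_BT = 0.08617 × 1320 K = 113.74 meV.
Eᵢ/kT = 0.49675, 2.1189, 2.8574.
Z = Σ e^(−Eᵢ/kT) = e^(−0.49675) + e^(−2.1189) + e^(−2.8574) = 0.60851 + 0.12016 + 0.057418 = 0.78609.
P₂ = e^(−E₂/kT) / Z = 0.057418/0.78609 = 0.0730.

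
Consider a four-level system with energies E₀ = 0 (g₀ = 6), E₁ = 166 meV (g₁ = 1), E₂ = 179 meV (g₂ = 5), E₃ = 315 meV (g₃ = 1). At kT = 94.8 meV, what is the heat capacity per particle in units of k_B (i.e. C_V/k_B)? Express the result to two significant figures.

Eᵢ/kT = 0, 1.751, 1.888, 3.323.
Z = Σ gᵢe^(−Eᵢ/kT) = 6·e^(−0) + 1·e^(−1.751) + 5·e^(−1.888) + 1·e^(−3.323) = 6.000 + 0.1736 + 0.7569 + 0.03604 = 6.967.
⟨E⟩ = 25.21 meV, ⟨E²⟩ = 4681 meV².
C_V/k_B = (⟨E²⟩ − ⟨E⟩²)/(kT)² = (4681 − 635.5)/8987 = 0.45.

0.45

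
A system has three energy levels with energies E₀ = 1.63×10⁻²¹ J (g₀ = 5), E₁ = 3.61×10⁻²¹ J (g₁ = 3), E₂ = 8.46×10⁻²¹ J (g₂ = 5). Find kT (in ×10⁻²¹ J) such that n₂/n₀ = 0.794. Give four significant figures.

29.61 ×10⁻²¹ J

n₂/n₀ = (g₂/g₀) exp[−(E₂−E₀)/kT] = 0.794.
⇒ (E₂−E₀)/kT = ln((5/5)/0.794) = ln(1.25945) = 0.230675.
kT = 6.83 ×10⁻²¹ J / 0.230675 = 29.61 ×10⁻²¹ J.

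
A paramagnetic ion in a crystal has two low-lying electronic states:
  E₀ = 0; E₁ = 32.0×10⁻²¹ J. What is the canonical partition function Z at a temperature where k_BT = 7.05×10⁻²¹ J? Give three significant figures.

Z = 1.01

Eᵢ/kT = 0, 4.5390.
Z = Σ e^(−Eᵢ/kT) = e^(−0) + e^(−4.5390) = 1.0000 + 0.010684 = 1.0107.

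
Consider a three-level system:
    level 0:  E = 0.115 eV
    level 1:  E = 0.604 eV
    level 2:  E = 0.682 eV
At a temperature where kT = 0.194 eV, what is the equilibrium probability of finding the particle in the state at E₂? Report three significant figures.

Eᵢ/kT = 0.59278, 3.1134, 3.5155.
Z = Σ e^(−Eᵢ/kT) = e^(−0.59278) + e^(−3.1134) + e^(−3.5155) = 0.55279 + 0.044450 + 0.029733 = 0.62697.
P₂ = e^(−E₂/kT) / Z = 0.029733/0.62697 = 0.0474.

0.0474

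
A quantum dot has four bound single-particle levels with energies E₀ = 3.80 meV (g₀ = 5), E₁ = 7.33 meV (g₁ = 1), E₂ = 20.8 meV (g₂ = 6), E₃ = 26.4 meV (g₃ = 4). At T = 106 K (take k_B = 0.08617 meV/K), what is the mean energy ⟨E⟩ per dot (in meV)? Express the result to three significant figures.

7.52 meV

k_BT = 0.08617 × 106 K = 9.1340 meV.
Eᵢ/kT = 0.41603, 0.80250, 2.2772, 2.8903.
Z = Σ gᵢe^(−Eᵢ/kT) = 5·e^(−0.41603) + 1·e^(−0.80250) + 6·e^(−2.2772) + 4·e^(−2.8903) = 3.2983 + 0.44821 + 0.61543 + 0.22224 = 4.5842.
⟨E⟩ = Σ Eᵢ gᵢe^(−Eᵢ/kT) / Z = (3.80·3.2983 + 7.33·0.44821 + 20.8·0.61543 + 26.4·0.22224) / 4.5842 = 7.52 meV.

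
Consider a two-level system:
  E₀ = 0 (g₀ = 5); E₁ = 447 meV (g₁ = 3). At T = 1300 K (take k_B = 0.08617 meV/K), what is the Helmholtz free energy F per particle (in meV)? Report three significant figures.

-182 meV

k_BT = 0.08617 × 1300 K = 112.02 meV.
Eᵢ/kT = 0, 3.9904.
Z = Σ gᵢe^(−Eᵢ/kT) = 5·e^(−0) + 3·e^(−3.9904) = 5.0000 + 0.055477 = 5.0555.
F = −kT ln Z = −112.02 × ln(5.0555) = −112.02 × 1.6205 = -182 meV.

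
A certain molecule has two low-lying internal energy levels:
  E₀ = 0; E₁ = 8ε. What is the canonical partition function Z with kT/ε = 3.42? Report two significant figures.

Eᵢ/kT = 0, 2.339.
Z = Σ e^(−Eᵢ/kT) = e^(−0) + e^(−2.339) = 1.000 + 0.09642 = 1.096.

Z = 1.1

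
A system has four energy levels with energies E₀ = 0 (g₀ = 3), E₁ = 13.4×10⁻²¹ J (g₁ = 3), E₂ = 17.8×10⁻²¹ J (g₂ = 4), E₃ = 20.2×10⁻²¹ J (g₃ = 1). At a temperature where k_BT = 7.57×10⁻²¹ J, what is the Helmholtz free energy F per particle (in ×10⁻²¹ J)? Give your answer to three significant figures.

Eᵢ/kT = 0, 1.7701, 2.3514, 2.6684.
Z = Σ gᵢe^(−Eᵢ/kT) = 3·e^(−0) + 3·e^(−1.7701) + 4·e^(−2.3514) + 1·e^(−2.6684) = 3.0000 + 0.51095 + 0.38094 + 0.069363 = 3.9613.
F = −kT ln Z = −7.57 × ln(3.9613) = −7.57 × 1.3766 = -10.4 ×10⁻²¹ J.

-10.4 ×10⁻²¹ J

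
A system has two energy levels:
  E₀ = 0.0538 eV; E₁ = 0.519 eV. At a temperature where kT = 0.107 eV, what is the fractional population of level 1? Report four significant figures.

0.01277

Eᵢ/kT = 0.502804, 4.85047.
Z = Σ e^(−Eᵢ/kT) = e^(−0.502804) + e^(−4.85047) = 0.604832 + 0.00782470 = 0.612657.
P₁ = e^(−E₁/kT) / Z = 0.00782470/0.612657 = 0.01277.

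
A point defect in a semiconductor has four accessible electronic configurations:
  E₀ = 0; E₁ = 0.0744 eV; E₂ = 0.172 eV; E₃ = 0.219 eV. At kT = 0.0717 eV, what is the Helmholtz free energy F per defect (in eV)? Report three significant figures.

Eᵢ/kT = 0, 1.0377, 2.3989, 3.0544.
Z = Σ e^(−Eᵢ/kT) = e^(−0) + e^(−1.0377) + e^(−2.3989) + e^(−3.0544) = 1.0000 + 0.35427 + 0.090818 + 0.047151 = 1.4922.
F = −kT ln Z = −0.0717 × ln(1.4922) = −0.0717 × 0.40025 = -0.0287 eV.

-0.0287 eV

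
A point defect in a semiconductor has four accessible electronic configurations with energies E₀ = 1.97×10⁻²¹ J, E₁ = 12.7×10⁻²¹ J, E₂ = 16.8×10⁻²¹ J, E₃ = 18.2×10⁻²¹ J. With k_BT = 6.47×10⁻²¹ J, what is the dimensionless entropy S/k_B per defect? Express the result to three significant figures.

0.864

Eᵢ/kT = 0.30448, 1.9629, 2.5966, 2.8130.
Z = Σ e^(−Eᵢ/kT) = e^(−0.30448) + e^(−1.9629) + e^(−2.5966) + e^(−2.8130) = 0.73751 + 0.14045 + 0.074527 + 0.060025 = 1.0125.
⟨E⟩ = Σ EᵢPᵢ = 5.5122 ×10⁻²¹ J.
S/k_B = ln Z + ⟨E⟩/kT = ln(1.0125) + 5.5122/6.47 = 0.012423 + 0.85196 = 0.864.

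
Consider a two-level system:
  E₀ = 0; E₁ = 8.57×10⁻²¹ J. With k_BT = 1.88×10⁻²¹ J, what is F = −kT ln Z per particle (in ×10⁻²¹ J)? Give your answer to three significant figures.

Eᵢ/kT = 0, 4.5585.
Z = Σ e^(−Eᵢ/kT) = e^(−0) + e^(−4.5585) = 1.0000 + 0.010478 = 1.0105.
F = −kT ln Z = −1.88 × ln(1.0105) = −1.88 × 0.010445 = -0.0196 ×10⁻²¹ J.

-0.0196 ×10⁻²¹ J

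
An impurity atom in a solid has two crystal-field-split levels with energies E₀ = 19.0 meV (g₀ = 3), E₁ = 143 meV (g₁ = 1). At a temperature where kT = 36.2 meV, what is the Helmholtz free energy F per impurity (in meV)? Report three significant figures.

-21.2 meV

Eᵢ/kT = 0.52486, 3.9503.
Z = Σ gᵢe^(−Eᵢ/kT) = 3·e^(−0.52486) + 1·e^(−3.9503) = 1.7749 + 0.019249 = 1.7941.
F = −kT ln Z = −36.2 × ln(1.7941) = −36.2 × 0.58450 = -21.2 meV.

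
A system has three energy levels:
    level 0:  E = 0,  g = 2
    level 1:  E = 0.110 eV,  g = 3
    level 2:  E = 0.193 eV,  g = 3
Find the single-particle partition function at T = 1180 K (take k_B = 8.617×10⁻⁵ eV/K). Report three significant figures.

k_BT = 8.617×10⁻⁵ × 1180 K = 0.10168 eV.
Eᵢ/kT = 0, 1.0818, 1.8981.
Z = Σ gᵢe^(−Eᵢ/kT) = 2·e^(−0) + 3·e^(−1.0818) + 3·e^(−1.8981) = 2.0000 + 1.0170 + 0.44956 = 3.4666.

Z = 3.47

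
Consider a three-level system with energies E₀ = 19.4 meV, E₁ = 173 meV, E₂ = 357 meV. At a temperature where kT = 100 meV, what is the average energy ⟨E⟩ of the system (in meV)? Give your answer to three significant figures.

Eᵢ/kT = 0.19400, 1.7300, 3.5700.
Z = Σ e^(−Eᵢ/kT) = e^(−0.19400) + e^(−1.7300) + e^(−3.5700) = 0.82366 + 0.17728 + 0.028156 = 1.0291.
⟨E⟩ = Σ Eᵢ e^(−Eᵢ/kT) / Z = (19.4·0.82366 + 173·0.17728 + 357·0.028156) / 1.0291 = 55.1 meV.

55.1 meV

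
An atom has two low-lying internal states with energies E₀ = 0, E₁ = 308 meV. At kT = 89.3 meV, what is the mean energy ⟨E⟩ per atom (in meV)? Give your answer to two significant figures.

9.5 meV

Eᵢ/kT = 0, 3.449.
Z = Σ e^(−Eᵢ/kT) = e^(−0) + e^(−3.449) = 1.000 + 0.03178 = 1.032.
⟨E⟩ = Σ Eᵢ e^(−Eᵢ/kT) / Z = (0·1.000 + 308·0.03178) / 1.032 = 9.5 meV.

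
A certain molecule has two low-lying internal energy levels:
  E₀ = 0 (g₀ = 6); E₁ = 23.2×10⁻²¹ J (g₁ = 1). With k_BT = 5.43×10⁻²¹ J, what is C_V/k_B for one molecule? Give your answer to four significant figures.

Eᵢ/kT = 0, 4.27256.
Z = Σ gᵢe^(−Eᵢ/kT) = 6·e^(−0) + 1·e^(−4.27256) = 6.00000 + 0.0139460 = 6.01395.
⟨E⟩ = 0.0537994, ⟨E²⟩ = 1.24815.
C_V/k_B = (⟨E²⟩ − ⟨E⟩²)/(kT)² = (1.24815 − 0.00289438)/29.4849 = 0.04223.

0.04223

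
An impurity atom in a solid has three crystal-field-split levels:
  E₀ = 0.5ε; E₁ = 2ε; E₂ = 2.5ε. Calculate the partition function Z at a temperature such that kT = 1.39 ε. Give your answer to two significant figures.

Z = 1.1

Eᵢ/kT = 0.3597, 1.439, 1.799.
Z = Σ e^(−Eᵢ/kT) = e^(−0.3597) + e^(−1.439) + e^(−1.799) = 0.6979 + 0.2372 + 0.1655 = 1.101.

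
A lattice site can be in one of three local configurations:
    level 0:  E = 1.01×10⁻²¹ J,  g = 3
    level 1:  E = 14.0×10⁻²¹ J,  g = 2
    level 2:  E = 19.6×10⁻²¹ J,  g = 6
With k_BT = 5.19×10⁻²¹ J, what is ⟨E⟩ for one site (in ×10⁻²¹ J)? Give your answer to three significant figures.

2.58 ×10⁻²¹ J

Eᵢ/kT = 0.19461, 2.6975, 3.7765.
Z = Σ gᵢe^(−Eᵢ/kT) = 3·e^(−0.19461) + 2·e^(−2.6975) + 6·e^(−3.7765) = 2.4695 + 0.13475 + 0.13742 = 2.7417.
⟨E⟩ = Σ Eᵢ gᵢe^(−Eᵢ/kT) / Z = (1.01·2.4695 + 14.0·0.13475 + 19.6·0.13742) / 2.7417 = 2.58 ×10⁻²¹ J.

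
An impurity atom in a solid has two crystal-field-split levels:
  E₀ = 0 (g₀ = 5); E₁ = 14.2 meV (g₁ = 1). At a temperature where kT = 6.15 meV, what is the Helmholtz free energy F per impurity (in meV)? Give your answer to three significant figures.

-10.0 meV

Eᵢ/kT = 0, 2.3089.
Z = Σ gᵢe^(−Eᵢ/kT) = 5·e^(−0) + 1·e^(−2.3089) = 5.0000 + 0.099370 = 5.0994.
F = −kT ln Z = −6.15 × ln(5.0994) = −6.15 × 1.6291 = -10.0 meV.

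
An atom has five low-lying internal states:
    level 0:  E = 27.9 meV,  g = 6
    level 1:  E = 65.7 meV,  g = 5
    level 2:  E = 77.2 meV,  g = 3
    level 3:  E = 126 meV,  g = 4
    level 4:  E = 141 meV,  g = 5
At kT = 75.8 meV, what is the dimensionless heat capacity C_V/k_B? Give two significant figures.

Eᵢ/kT = 0.3681, 0.8668, 1.018, 1.662, 1.860.
Z = Σ gᵢe^(−Eᵢ/kT) = 6·e^(−0.3681) + 5·e^(−0.8668) + 3·e^(−1.018) + 4·e^(−1.662) + 5·e^(−1.860) = 4.152 + 2.101 + 1.084 + 0.7590 + 0.7784 = 8.874.
⟨E⟩ = 61.18 meV, ⟨E²⟩ = 5216 meV².
C_V/k_B = (⟨E²⟩ − ⟨E⟩²)/(kT)² = (5216 − 3743)/5746 = 0.26.

0.26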